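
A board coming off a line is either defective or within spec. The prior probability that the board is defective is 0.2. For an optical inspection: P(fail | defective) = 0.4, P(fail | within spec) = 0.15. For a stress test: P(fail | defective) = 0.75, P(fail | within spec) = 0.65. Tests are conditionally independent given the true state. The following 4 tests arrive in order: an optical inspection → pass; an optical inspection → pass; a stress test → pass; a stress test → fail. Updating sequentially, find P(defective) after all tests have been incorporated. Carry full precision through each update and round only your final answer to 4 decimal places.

0.0931

After an optical inspection='pass': P(defective) = 0.6·0.2000 / (0.6·0.2000 + 0.85·0.8000) ≈ 0.1500
After an optical inspection='pass': P(defective) = 0.6·0.1500 / (0.6·0.1500 + 0.85·0.8500) ≈ 0.1108
After a stress test='pass': P(defective) = 0.25·0.1108 / (0.25·0.1108 + 0.35·0.8892) ≈ 0.0817
After a stress test='fail': P(defective) = 0.75·0.0817 / (0.75·0.0817 + 0.65·0.9183) ≈ 0.0931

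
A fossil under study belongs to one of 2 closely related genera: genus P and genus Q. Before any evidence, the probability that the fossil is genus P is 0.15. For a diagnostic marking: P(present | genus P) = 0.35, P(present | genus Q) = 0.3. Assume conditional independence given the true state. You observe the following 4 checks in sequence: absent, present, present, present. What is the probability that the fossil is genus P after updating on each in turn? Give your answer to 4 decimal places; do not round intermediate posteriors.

0.2065

After 'absent': P(genus P) = 0.65·0.1500 / (0.65·0.1500 + 0.7·0.8500) ≈ 0.1408
After 'present': P(genus P) = 0.35·0.1408 / (0.35·0.1408 + 0.3·0.8592) ≈ 0.1605
After 'present': P(genus P) = 0.35·0.1605 / (0.35·0.1605 + 0.3·0.8395) ≈ 0.1824
After 'present': P(genus P) = 0.35·0.1824 / (0.35·0.1824 + 0.3·0.8176) ≈ 0.2065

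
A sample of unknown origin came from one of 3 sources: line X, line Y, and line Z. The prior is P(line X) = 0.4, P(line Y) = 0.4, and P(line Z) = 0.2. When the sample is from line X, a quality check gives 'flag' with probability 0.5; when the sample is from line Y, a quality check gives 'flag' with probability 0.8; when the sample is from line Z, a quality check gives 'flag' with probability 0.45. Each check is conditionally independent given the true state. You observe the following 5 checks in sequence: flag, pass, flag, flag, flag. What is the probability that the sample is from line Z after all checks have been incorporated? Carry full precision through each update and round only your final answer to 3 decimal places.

0.091

Each posterior becomes the prior for the next update.
After 'flag': normaliser = 0.5·0.4000 + 0.8·0.4000 + 0.45·0.2000; P(line X) ≈ 0.3279, P(line Y) ≈ 0.5246, P(line Z) ≈ 0.1475
After 'pass': normaliser = 0.5·0.3279 + 0.2·0.5246 + 0.55·0.1475; P(line X) ≈ 0.4684, P(line Y) ≈ 0.2998, P(line Z) ≈ 0.2319
After 'flag': normaliser = 0.5·0.4684 + 0.8·0.2998 + 0.45·0.2319; P(line X) ≈ 0.4049, P(line Y) ≈ 0.4147, P(line Z) ≈ 0.1804
After 'flag': normaliser = 0.5·0.4049 + 0.8·0.4147 + 0.45·0.1804; P(line X) ≈ 0.3290, P(line Y) ≈ 0.5391, P(line Z) ≈ 0.1319
After 'flag': normaliser = 0.5·0.3290 + 0.8·0.5391 + 0.45·0.1319; P(line X) ≈ 0.2511, P(line Y) ≈ 0.6583, P(line Z) ≈ 0.0906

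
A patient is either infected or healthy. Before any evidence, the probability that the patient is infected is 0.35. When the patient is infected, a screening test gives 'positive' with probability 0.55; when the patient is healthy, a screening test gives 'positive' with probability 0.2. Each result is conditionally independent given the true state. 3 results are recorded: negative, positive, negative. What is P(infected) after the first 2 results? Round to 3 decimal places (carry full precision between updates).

0.454

Each posterior becomes the prior for the next update.
After 'negative': P(infected) = 0.45·0.3500 / (0.45·0.3500 + 0.8·0.6500) ≈ 0.2325
After 'positive': P(infected) = 0.55·0.2325 / (0.55·0.2325 + 0.2·0.7675) ≈ 0.4544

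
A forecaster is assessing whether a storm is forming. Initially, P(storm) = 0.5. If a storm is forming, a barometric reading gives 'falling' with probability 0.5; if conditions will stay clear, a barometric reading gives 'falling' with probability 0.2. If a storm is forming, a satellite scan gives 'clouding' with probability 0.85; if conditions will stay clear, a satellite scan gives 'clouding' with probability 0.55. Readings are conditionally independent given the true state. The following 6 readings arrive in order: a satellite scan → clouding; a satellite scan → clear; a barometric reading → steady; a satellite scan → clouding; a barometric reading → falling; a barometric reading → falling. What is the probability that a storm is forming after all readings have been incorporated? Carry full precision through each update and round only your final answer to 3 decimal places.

0.757

After a satellite scan='clouding': P(storm) = 0.85·0.5000 / (0.85·0.5000 + 0.55·0.5000) ≈ 0.6071
After a satellite scan='clear': P(storm) = 0.15·0.6071 / (0.15·0.6071 + 0.45·0.3929) ≈ 0.3400
After a barometric reading='steady': P(storm) = 0.5·0.3400 / (0.5·0.3400 + 0.8·0.6600) ≈ 0.2436
After a satellite scan='clouding': P(storm) = 0.85·0.2436 / (0.85·0.2436 + 0.55·0.7564) ≈ 0.3323
After a barometric reading='falling': P(storm) = 0.5·0.3323 / (0.5·0.3323 + 0.2·0.6677) ≈ 0.5544
After a barometric reading='falling': P(storm) = 0.5·0.5544 / (0.5·0.5544 + 0.2·0.4456) ≈ 0.7567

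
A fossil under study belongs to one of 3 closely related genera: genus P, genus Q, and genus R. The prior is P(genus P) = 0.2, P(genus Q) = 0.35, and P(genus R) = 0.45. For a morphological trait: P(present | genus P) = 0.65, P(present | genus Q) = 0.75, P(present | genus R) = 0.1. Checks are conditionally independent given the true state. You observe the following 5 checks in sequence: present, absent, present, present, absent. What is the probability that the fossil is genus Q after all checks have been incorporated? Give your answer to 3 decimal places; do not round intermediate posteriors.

0.565

Apply Bayes' rule sequentially, carrying P(genus Q) forward.
After 'present': normaliser = 0.65·0.2000 + 0.75·0.3500 + 0.1·0.4500; P(genus P) ≈ 0.2971, P(genus Q) ≈ 0.6000, P(genus R) ≈ 0.1029
After 'absent': normaliser = 0.35·0.2971 + 0.25·0.6000 + 0.9·0.1029; P(genus P) ≈ 0.3001, P(genus Q) ≈ 0.4328, P(genus R) ≈ 0.2671
After 'present': normaliser = 0.65·0.3001 + 0.75·0.4328 + 0.1·0.2671; P(genus P) ≈ 0.3570, P(genus Q) ≈ 0.5941, P(genus R) ≈ 0.0489
After 'present': normaliser = 0.65·0.3570 + 0.75·0.5941 + 0.1·0.0489; P(genus P) ≈ 0.3400, P(genus Q) ≈ 0.6529, P(genus R) ≈ 0.0072
After 'absent': normaliser = 0.35·0.3400 + 0.25·0.6529 + 0.9·0.0072; P(genus P) ≈ 0.4122, P(genus Q) ≈ 0.5654, P(genus R) ≈ 0.0223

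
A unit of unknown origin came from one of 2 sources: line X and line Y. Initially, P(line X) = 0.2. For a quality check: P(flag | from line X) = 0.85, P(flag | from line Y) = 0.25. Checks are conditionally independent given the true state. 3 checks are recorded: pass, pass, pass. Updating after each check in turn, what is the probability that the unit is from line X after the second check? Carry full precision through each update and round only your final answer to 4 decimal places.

0.0099

Apply Bayes' rule sequentially, carrying P(line X) forward.
After 'pass': P(line X) = 0.15·0.2000 / (0.15·0.2000 + 0.75·0.8000) ≈ 0.0476
After 'pass': P(line X) = 0.15·0.0476 / (0.15·0.0476 + 0.75·0.9524) ≈ 0.0099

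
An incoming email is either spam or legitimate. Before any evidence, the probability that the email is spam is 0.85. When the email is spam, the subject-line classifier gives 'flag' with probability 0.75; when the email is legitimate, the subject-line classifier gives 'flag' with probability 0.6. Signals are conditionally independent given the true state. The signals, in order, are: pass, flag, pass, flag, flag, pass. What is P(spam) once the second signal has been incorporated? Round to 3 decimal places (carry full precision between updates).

After 'pass': P(spam) = 0.25·0.8500 / (0.25·0.8500 + 0.4·0.1500) ≈ 0.7798
After 'flag': P(spam) = 0.75·0.7798 / (0.75·0.7798 + 0.6·0.2202) ≈ 0.8157

0.816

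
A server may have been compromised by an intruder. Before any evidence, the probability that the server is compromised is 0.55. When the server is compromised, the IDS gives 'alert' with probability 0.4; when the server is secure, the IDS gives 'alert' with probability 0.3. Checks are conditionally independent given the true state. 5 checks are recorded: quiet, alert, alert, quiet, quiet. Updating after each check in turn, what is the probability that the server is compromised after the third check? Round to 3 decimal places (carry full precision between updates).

After 'quiet': P(compromised) = 0.6·0.5500 / (0.6·0.5500 + 0.7·0.4500) ≈ 0.5116
After 'alert': P(compromised) = 0.4·0.5116 / (0.4·0.5116 + 0.3·0.4884) ≈ 0.5828
After 'alert': P(compromised) = 0.4·0.5828 / (0.4·0.5828 + 0.3·0.4172) ≈ 0.6506

0.651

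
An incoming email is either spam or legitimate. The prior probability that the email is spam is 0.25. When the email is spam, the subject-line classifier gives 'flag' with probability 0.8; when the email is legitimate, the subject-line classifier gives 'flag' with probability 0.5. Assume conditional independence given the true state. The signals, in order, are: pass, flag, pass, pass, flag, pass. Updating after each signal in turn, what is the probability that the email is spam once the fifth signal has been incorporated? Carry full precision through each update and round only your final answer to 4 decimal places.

After 'pass': P(spam) = 0.2·0.2500 / (0.2·0.2500 + 0.5·0.7500) ≈ 0.1176
After 'flag': P(spam) = 0.8·0.1176 / (0.8·0.1176 + 0.5·0.8824) ≈ 0.1758
After 'pass': P(spam) = 0.2·0.1758 / (0.2·0.1758 + 0.5·0.8242) ≈ 0.0786
After 'pass': P(spam) = 0.2·0.0786 / (0.2·0.0786 + 0.5·0.9214) ≈ 0.0330
After 'flag': P(spam) = 0.8·0.0330 / (0.8·0.0330 + 0.5·0.9670) ≈ 0.0518

0.0518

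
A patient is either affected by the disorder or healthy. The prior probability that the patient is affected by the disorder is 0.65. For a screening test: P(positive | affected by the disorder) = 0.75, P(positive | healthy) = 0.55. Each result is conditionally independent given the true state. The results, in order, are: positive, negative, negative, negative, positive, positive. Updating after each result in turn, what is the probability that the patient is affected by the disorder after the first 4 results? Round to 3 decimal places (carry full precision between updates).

0.303

After 'positive': P(affected) = 0.75·0.6500 / (0.75·0.6500 + 0.55·0.3500) ≈ 0.7169
After 'negative': P(affected) = 0.25·0.7169 / (0.25·0.7169 + 0.45·0.2831) ≈ 0.5845
After 'negative': P(affected) = 0.25·0.5845 / (0.25·0.5845 + 0.45·0.4155) ≈ 0.4387
After 'negative': P(affected) = 0.25·0.4387 / (0.25·0.4387 + 0.45·0.5613) ≈ 0.3028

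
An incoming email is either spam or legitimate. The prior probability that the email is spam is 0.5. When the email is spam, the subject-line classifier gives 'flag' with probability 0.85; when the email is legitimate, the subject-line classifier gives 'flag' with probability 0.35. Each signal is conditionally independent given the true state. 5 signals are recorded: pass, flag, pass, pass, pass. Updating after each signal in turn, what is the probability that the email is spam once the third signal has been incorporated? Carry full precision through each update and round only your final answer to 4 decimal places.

Each posterior becomes the prior for the next update.
After 'pass': P(spam) = 0.15·0.5000 / (0.15·0.5000 + 0.65·0.5000) ≈ 0.1875
After 'flag': P(spam) = 0.85·0.1875 / (0.85·0.1875 + 0.35·0.8125) ≈ 0.3592
After 'pass': P(spam) = 0.15·0.3592 / (0.15·0.3592 + 0.65·0.6408) ≈ 0.1145

0.1145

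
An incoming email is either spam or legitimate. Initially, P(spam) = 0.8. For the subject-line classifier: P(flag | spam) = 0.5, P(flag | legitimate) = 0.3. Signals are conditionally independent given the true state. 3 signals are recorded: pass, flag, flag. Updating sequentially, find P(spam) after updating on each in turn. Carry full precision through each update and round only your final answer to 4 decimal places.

After 'pass': P(spam) = 0.5·0.8000 / (0.5·0.8000 + 0.7·0.2000) ≈ 0.7407
After 'flag': P(spam) = 0.5·0.7407 / (0.5·0.7407 + 0.3·0.2593) ≈ 0.8264
After 'flag': P(spam) = 0.5·0.8264 / (0.5·0.8264 + 0.3·0.1736) ≈ 0.8881

0.8881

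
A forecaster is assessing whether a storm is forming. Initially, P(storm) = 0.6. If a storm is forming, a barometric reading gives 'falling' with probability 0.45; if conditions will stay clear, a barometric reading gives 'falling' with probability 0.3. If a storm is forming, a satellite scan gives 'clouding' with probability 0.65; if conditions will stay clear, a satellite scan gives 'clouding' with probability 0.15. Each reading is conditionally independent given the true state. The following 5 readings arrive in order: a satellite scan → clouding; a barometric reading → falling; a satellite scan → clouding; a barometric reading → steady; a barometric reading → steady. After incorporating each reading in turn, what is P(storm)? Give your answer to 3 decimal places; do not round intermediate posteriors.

After a satellite scan='clouding': P(storm) = 0.65·0.6000 / (0.65·0.6000 + 0.15·0.4000) ≈ 0.8667
After a barometric reading='falling': P(storm) = 0.45·0.8667 / (0.45·0.8667 + 0.3·0.1333) ≈ 0.9070
After a satellite scan='clouding': P(storm) = 0.65·0.9070 / (0.65·0.9070 + 0.15·0.0930) ≈ 0.9769
After a barometric reading='steady': P(storm) = 0.55·0.9769 / (0.55·0.9769 + 0.7·0.0231) ≈ 0.9708
After a barometric reading='steady': P(storm) = 0.55·0.9708 / (0.55·0.9708 + 0.7·0.0292) ≈ 0.9631

0.963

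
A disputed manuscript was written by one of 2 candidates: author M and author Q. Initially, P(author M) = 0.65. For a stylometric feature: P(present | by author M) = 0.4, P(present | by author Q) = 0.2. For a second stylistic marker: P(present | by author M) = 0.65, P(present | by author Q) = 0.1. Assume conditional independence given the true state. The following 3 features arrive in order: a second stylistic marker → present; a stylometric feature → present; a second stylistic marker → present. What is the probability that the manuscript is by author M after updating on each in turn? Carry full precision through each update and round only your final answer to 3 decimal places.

0.994

After a second stylistic marker='present': P(author M) = 0.65·0.6500 / (0.65·0.6500 + 0.1·0.3500) ≈ 0.9235
After a stylometric feature='present': P(author M) = 0.4·0.9235 / (0.4·0.9235 + 0.2·0.0765) ≈ 0.9602
After a second stylistic marker='present': P(author M) = 0.65·0.9602 / (0.65·0.9602 + 0.1·0.0398) ≈ 0.9937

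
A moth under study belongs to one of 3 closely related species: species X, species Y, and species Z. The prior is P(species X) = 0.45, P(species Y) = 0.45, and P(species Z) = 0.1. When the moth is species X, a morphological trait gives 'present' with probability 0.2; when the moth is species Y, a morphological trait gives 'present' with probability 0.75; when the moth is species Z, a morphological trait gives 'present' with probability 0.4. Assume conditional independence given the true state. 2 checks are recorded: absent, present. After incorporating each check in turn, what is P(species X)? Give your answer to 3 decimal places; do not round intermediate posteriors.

0.399

After 'absent': normaliser = 0.8·0.4500 + 0.25·0.4500 + 0.6·0.1000; P(species X) ≈ 0.6761, P(species Y) ≈ 0.2113, P(species Z) ≈ 0.1127
After 'present': normaliser = 0.2·0.6761 + 0.75·0.2113 + 0.4·0.1127; P(species X) ≈ 0.3992, P(species Y) ≈ 0.4678, P(species Z) ≈ 0.1331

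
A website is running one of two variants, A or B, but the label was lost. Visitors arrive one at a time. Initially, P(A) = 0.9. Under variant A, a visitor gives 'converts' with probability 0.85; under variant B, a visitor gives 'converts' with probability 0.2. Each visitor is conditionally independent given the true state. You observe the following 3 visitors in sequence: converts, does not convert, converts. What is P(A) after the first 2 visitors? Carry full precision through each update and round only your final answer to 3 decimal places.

0.878

After 'converts': P(A) = 0.85·0.9000 / (0.85·0.9000 + 0.2·0.1000) ≈ 0.9745
After 'does not convert': P(A) = 0.15·0.9745 / (0.15·0.9745 + 0.8·0.0255) ≈ 0.8776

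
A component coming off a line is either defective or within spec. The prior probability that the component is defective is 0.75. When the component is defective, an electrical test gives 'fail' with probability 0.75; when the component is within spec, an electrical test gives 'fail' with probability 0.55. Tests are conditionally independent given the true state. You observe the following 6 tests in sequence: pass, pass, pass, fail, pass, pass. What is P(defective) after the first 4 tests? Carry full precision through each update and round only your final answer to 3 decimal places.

0.412

After 'pass': P(defective) = 0.25·0.7500 / (0.25·0.7500 + 0.45·0.2500) ≈ 0.6250
After 'pass': P(defective) = 0.25·0.6250 / (0.25·0.6250 + 0.45·0.3750) ≈ 0.4808
After 'pass': P(defective) = 0.25·0.4808 / (0.25·0.4808 + 0.45·0.5192) ≈ 0.3397
After 'fail': P(defective) = 0.75·0.3397 / (0.75·0.3397 + 0.55·0.6603) ≈ 0.4123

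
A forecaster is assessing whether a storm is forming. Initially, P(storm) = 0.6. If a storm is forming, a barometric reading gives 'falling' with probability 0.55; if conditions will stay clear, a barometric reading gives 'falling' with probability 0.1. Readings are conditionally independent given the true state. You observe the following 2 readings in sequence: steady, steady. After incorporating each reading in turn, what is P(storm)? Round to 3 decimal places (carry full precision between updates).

0.273

After 'steady': P(storm) = 0.45·0.6000 / (0.45·0.6000 + 0.9·0.4000) ≈ 0.4286
After 'steady': P(storm) = 0.45·0.4286 / (0.45·0.4286 + 0.9·0.5714) ≈ 0.2727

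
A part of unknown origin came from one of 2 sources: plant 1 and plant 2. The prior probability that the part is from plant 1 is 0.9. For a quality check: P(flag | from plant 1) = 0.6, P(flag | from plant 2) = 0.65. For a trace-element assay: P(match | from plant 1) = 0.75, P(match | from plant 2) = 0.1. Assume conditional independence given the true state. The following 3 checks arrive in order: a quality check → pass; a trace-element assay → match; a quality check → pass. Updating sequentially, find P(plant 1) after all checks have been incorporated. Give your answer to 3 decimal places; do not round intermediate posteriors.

Apply Bayes' rule sequentially, carrying P(plant 1) forward.
After a quality check='pass': P(plant 1) = 0.4·0.9000 / (0.4·0.9000 + 0.35·0.1000) ≈ 0.9114
After a trace-element assay='match': P(plant 1) = 0.75·0.9114 / (0.75·0.9114 + 0.1·0.0886) ≈ 0.9872
After a quality check='pass': P(plant 1) = 0.4·0.9872 / (0.4·0.9872 + 0.35·0.0128) ≈ 0.9888

0.989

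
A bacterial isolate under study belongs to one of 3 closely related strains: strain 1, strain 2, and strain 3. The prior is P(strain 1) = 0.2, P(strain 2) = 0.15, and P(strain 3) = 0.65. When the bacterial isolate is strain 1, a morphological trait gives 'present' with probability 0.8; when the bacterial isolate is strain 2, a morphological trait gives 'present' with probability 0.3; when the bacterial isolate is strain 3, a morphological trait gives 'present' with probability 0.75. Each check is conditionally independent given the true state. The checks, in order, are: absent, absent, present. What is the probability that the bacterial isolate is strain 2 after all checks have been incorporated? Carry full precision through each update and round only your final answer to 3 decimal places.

After 'absent': normaliser = 0.2·0.2000 + 0.7·0.1500 + 0.25·0.6500; P(strain 1) ≈ 0.1301, P(strain 2) ≈ 0.3415, P(strain 3) ≈ 0.5285
After 'absent': normaliser = 0.2·0.1301 + 0.7·0.3415 + 0.25·0.5285; P(strain 1) ≈ 0.0655, P(strain 2) ≈ 0.6018, P(strain 3) ≈ 0.3327
After 'present': normaliser = 0.8·0.0655 + 0.3·0.6018 + 0.75·0.3327; P(strain 1) ≈ 0.1086, P(strain 2) ≈ 0.3742, P(strain 3) ≈ 0.5171

0.374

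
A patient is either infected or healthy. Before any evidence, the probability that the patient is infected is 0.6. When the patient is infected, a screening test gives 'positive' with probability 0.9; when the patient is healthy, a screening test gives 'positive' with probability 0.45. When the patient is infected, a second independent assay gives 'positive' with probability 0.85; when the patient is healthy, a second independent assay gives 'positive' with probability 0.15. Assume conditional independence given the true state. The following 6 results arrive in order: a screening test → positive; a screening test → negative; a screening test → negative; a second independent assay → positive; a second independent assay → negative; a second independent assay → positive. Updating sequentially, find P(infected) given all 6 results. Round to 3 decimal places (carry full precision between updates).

After a screening test='positive': P(infected) = 0.9·0.6000 / (0.9·0.6000 + 0.45·0.4000) ≈ 0.7500
After a screening test='negative': P(infected) = 0.1·0.7500 / (0.1·0.7500 + 0.55·0.2500) ≈ 0.3529
After a screening test='negative': P(infected) = 0.1·0.3529 / (0.1·0.3529 + 0.55·0.6471) ≈ 0.0902
After a second independent assay='positive': P(infected) = 0.85·0.0902 / (0.85·0.0902 + 0.15·0.9098) ≈ 0.3598
After a second independent assay='negative': P(infected) = 0.15·0.3598 / (0.15·0.3598 + 0.85·0.6402) ≈ 0.0902
After a second independent assay='positive': P(infected) = 0.85·0.0902 / (0.85·0.0902 + 0.15·0.9098) ≈ 0.3598

0.360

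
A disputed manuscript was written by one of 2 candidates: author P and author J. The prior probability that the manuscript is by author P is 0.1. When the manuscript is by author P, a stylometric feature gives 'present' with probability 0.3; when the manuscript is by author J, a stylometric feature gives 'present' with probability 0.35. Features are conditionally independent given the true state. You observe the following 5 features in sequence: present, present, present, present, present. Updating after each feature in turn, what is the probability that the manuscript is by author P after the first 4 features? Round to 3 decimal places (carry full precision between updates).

After 'present': P(author P) = 0.3·0.1000 / (0.3·0.1000 + 0.35·0.9000) ≈ 0.0870
After 'present': P(author P) = 0.3·0.0870 / (0.3·0.0870 + 0.35·0.9130) ≈ 0.0755
After 'present': P(author P) = 0.3·0.0755 / (0.3·0.0755 + 0.35·0.9245) ≈ 0.0654
After 'present': P(author P) = 0.3·0.0654 / (0.3·0.0654 + 0.35·0.9346) ≈ 0.0566

0.057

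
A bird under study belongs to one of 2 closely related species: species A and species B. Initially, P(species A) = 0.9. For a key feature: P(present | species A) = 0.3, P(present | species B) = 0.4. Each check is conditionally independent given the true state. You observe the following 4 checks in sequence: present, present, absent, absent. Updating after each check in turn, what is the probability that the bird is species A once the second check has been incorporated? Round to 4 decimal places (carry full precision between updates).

Apply Bayes' rule sequentially, carrying P(species A) forward.
After 'present': P(species A) = 0.3·0.9000 / (0.3·0.9000 + 0.4·0.1000) ≈ 0.8710
After 'present': P(species A) = 0.3·0.8710 / (0.3·0.8710 + 0.4·0.1290) ≈ 0.8351

0.8351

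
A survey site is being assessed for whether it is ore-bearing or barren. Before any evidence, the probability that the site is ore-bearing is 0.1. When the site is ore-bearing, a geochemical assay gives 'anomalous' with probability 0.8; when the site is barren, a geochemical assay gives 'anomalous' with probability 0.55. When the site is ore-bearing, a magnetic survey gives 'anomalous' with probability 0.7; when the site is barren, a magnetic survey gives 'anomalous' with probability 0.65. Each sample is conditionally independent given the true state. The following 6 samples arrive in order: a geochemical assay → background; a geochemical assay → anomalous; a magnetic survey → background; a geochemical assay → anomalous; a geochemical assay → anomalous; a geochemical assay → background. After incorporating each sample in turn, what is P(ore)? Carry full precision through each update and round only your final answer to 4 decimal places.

After a geochemical assay='background': P(ore) = 0.2·0.1000 / (0.2·0.1000 + 0.45·0.9000) ≈ 0.0471
After a geochemical assay='anomalous': P(ore) = 0.8·0.0471 / (0.8·0.0471 + 0.55·0.9529) ≈ 0.0670
After a magnetic survey='background': P(ore) = 0.3·0.0670 / (0.3·0.0670 + 0.35·0.9330) ≈ 0.0580
After a geochemical assay='anomalous': P(ore) = 0.8·0.0580 / (0.8·0.0580 + 0.55·0.9420) ≈ 0.0822
After a geochemical assay='anomalous': P(ore) = 0.8·0.0822 / (0.8·0.0822 + 0.55·0.9178) ≈ 0.1152
After a geochemical assay='background': P(ore) = 0.2·0.1152 / (0.2·0.1152 + 0.45·0.8848) ≈ 0.0547

0.0547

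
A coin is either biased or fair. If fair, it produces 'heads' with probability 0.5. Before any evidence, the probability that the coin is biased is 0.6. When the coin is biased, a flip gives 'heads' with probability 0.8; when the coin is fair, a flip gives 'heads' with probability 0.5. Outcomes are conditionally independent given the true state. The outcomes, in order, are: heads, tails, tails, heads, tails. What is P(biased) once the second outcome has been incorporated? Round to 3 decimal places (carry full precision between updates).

After 'heads': P(biased) = 0.8·0.6000 / (0.8·0.6000 + 0.5·0.4000) ≈ 0.7059
After 'tails': P(biased) = 0.2·0.7059 / (0.2·0.7059 + 0.5·0.2941) ≈ 0.4898

0.490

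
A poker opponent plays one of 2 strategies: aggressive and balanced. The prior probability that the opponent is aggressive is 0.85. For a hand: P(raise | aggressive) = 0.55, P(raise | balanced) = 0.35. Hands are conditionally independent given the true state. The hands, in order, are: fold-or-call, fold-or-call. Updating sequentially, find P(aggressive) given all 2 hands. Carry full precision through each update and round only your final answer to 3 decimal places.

0.731

After 'fold-or-call': P(aggressive) = 0.45·0.8500 / (0.45·0.8500 + 0.65·0.1500) ≈ 0.7969
After 'fold-or-call': P(aggressive) = 0.45·0.7969 / (0.45·0.7969 + 0.65·0.2031) ≈ 0.7309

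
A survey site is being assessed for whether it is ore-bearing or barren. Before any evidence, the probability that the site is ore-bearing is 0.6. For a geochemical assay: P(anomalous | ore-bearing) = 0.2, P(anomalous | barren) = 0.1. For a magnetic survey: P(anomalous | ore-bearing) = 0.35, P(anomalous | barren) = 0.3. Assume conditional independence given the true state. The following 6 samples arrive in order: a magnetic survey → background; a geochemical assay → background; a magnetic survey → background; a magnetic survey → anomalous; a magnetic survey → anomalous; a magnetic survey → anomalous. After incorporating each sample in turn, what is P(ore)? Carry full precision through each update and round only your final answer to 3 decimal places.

After a magnetic survey='background': P(ore) = 0.65·0.6000 / (0.65·0.6000 + 0.7·0.4000) ≈ 0.5821
After a geochemical assay='background': P(ore) = 0.8·0.5821 / (0.8·0.5821 + 0.9·0.4179) ≈ 0.5532
After a magnetic survey='background': P(ore) = 0.65·0.5532 / (0.65·0.5532 + 0.7·0.4468) ≈ 0.5348
After a magnetic survey='anomalous': P(ore) = 0.35·0.5348 / (0.35·0.5348 + 0.3·0.4652) ≈ 0.5729
After a magnetic survey='anomalous': P(ore) = 0.35·0.5729 / (0.35·0.5729 + 0.3·0.4271) ≈ 0.6101
After a magnetic survey='anomalous': P(ore) = 0.35·0.6101 / (0.35·0.6101 + 0.3·0.3899) ≈ 0.6461

0.646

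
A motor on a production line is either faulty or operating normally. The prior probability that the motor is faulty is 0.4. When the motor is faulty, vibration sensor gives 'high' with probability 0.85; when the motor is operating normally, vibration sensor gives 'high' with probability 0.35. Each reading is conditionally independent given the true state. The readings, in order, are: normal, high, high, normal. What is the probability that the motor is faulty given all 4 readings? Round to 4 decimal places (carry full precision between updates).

After 'normal': P(faulty) = 0.15·0.4000 / (0.15·0.4000 + 0.65·0.6000) ≈ 0.1333
After 'high': P(faulty) = 0.85·0.1333 / (0.85·0.1333 + 0.35·0.8667) ≈ 0.2720
After 'high': P(faulty) = 0.85·0.2720 / (0.85·0.2720 + 0.35·0.7280) ≈ 0.4757
After 'normal': P(faulty) = 0.15·0.4757 / (0.15·0.4757 + 0.65·0.5243) ≈ 0.1731

0.1731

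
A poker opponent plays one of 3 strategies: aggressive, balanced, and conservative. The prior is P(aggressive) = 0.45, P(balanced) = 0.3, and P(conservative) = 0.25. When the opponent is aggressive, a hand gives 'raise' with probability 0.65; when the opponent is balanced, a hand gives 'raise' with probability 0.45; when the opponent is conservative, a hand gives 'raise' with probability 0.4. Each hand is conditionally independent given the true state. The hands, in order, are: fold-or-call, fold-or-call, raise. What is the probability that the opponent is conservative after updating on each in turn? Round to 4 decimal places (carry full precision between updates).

Each posterior becomes the prior for the next update.
After 'fold-or-call': normaliser = 0.35·0.4500 + 0.55·0.3000 + 0.6·0.2500; P(aggressive) ≈ 0.3333, P(balanced) ≈ 0.3492, P(conservative) ≈ 0.3175
After 'fold-or-call': normaliser = 0.35·0.3333 + 0.55·0.3492 + 0.6·0.3175; P(aggressive) ≈ 0.2337, P(balanced) ≈ 0.3847, P(conservative) ≈ 0.3816
After 'raise': normaliser = 0.65·0.2337 + 0.45·0.3847 + 0.4·0.3816; P(aggressive) ≈ 0.3180, P(balanced) ≈ 0.3625, P(conservative) ≈ 0.3195

0.3195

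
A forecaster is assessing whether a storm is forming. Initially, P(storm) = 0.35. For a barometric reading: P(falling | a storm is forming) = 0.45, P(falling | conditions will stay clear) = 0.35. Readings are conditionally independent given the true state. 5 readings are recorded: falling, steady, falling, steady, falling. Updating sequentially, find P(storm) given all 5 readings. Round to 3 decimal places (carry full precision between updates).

Apply Bayes' rule sequentially, carrying P(storm) forward.
After 'falling': P(storm) = 0.45·0.3500 / (0.45·0.3500 + 0.35·0.6500) ≈ 0.4091
After 'steady': P(storm) = 0.55·0.4091 / (0.55·0.4091 + 0.65·0.5909) ≈ 0.3694
After 'falling': P(storm) = 0.45·0.3694 / (0.45·0.3694 + 0.35·0.6306) ≈ 0.4296
After 'steady': P(storm) = 0.55·0.4296 / (0.55·0.4296 + 0.65·0.5704) ≈ 0.3892
After 'falling': P(storm) = 0.45·0.3892 / (0.45·0.3892 + 0.35·0.6108) ≈ 0.4504

0.450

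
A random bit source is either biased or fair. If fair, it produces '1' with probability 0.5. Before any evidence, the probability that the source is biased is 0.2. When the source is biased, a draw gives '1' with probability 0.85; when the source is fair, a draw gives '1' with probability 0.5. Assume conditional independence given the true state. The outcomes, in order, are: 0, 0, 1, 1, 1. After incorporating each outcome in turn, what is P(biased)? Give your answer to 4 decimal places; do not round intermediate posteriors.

Each posterior becomes the prior for the next update.
After '0': P(biased) = 0.15·0.2000 / (0.15·0.2000 + 0.5·0.8000) ≈ 0.0698
After '0': P(biased) = 0.15·0.0698 / (0.15·0.0698 + 0.5·0.9302) ≈ 0.0220
After '1': P(biased) = 0.85·0.0220 / (0.85·0.0220 + 0.5·0.9780) ≈ 0.0368
After '1': P(biased) = 0.85·0.0368 / (0.85·0.0368 + 0.5·0.9632) ≈ 0.0611
After '1': P(biased) = 0.85·0.0611 / (0.85·0.0611 + 0.5·0.9389) ≈ 0.0995

0.0995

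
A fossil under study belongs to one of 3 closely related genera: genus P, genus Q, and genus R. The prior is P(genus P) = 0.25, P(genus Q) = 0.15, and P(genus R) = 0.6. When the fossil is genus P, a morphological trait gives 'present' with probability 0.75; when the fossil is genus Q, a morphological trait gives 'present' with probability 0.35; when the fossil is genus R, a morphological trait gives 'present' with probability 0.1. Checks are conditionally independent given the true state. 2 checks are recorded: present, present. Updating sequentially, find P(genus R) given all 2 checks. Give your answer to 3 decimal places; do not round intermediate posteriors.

Each posterior becomes the prior for the next update.
After 'present': normaliser = 0.75·0.2500 + 0.35·0.1500 + 0.1·0.6000; P(genus P) ≈ 0.6250, P(genus Q) ≈ 0.1750, P(genus R) ≈ 0.2000
After 'present': normaliser = 0.75·0.6250 + 0.35·0.1750 + 0.1·0.2000; P(genus P) ≈ 0.8523, P(genus Q) ≈ 0.1114, P(genus R) ≈ 0.0364

0.036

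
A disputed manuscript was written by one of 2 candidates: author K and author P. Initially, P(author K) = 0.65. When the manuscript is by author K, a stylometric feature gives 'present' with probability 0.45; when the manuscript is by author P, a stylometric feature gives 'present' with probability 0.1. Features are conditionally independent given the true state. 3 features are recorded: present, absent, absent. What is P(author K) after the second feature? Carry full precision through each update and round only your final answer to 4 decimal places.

Apply Bayes' rule sequentially, carrying P(author K) forward.
After 'present': P(author K) = 0.45·0.6500 / (0.45·0.6500 + 0.1·0.3500) ≈ 0.8931
After 'absent': P(author K) = 0.55·0.8931 / (0.55·0.8931 + 0.9·0.1069) ≈ 0.8363

0.8363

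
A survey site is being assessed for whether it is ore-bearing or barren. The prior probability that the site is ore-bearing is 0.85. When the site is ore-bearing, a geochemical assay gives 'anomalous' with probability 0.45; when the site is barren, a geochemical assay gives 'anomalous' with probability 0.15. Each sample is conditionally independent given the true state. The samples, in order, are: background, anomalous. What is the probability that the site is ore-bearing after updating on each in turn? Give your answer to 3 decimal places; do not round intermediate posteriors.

After 'background': P(ore) = 0.55·0.8500 / (0.55·0.8500 + 0.85·0.1500) ≈ 0.7857
After 'anomalous': P(ore) = 0.45·0.7857 / (0.45·0.7857 + 0.15·0.2143) ≈ 0.9167

0.917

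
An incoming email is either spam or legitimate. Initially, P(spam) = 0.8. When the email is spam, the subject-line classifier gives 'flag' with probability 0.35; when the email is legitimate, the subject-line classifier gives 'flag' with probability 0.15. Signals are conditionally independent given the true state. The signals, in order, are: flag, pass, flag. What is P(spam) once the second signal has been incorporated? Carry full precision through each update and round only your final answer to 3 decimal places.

After 'flag': P(spam) = 0.35·0.8000 / (0.35·0.8000 + 0.15·0.2000) ≈ 0.9032
After 'pass': P(spam) = 0.65·0.9032 / (0.65·0.9032 + 0.85·0.0968) ≈ 0.8771

0.877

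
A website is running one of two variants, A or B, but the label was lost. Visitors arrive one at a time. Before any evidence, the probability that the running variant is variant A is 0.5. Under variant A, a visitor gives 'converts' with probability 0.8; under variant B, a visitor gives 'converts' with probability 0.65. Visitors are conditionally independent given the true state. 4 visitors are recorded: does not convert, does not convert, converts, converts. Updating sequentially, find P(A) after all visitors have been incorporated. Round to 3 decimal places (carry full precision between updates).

0.331

After 'does not convert': P(A) = 0.2·0.5000 / (0.2·0.5000 + 0.35·0.5000) ≈ 0.3636
After 'does not convert': P(A) = 0.2·0.3636 / (0.2·0.3636 + 0.35·0.6364) ≈ 0.2462
After 'converts': P(A) = 0.8·0.2462 / (0.8·0.2462 + 0.65·0.7538) ≈ 0.2867
After 'converts': P(A) = 0.8·0.2867 / (0.8·0.2867 + 0.65·0.7133) ≈ 0.3309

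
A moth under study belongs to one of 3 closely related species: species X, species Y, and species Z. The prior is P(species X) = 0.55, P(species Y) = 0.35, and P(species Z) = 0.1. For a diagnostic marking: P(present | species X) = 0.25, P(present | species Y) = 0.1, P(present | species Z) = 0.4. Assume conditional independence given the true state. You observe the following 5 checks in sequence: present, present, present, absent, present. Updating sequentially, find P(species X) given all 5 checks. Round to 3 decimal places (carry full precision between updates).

After 'present': normaliser = 0.25·0.5500 + 0.1·0.3500 + 0.4·0.1000; P(species X) ≈ 0.6471, P(species Y) ≈ 0.1647, P(species Z) ≈ 0.1882
After 'present': normaliser = 0.25·0.6471 + 0.1·0.1647 + 0.4·0.1882; P(species X) ≈ 0.6381, P(species Y) ≈ 0.0650, P(species Z) ≈ 0.2970
After 'present': normaliser = 0.25·0.6381 + 0.1·0.0650 + 0.4·0.2970; P(species X) ≈ 0.5601, P(species Y) ≈ 0.0228, P(species Z) ≈ 0.4171
After 'absent': normaliser = 0.75·0.5601 + 0.9·0.0228 + 0.6·0.4171; P(species X) ≈ 0.6080, P(species Y) ≈ 0.0297, P(species Z) ≈ 0.3623
After 'present': normaliser = 0.25·0.6080 + 0.1·0.0297 + 0.4·0.3623; P(species X) ≈ 0.5069, P(species Y) ≈ 0.0099, P(species Z) ≈ 0.4832

0.507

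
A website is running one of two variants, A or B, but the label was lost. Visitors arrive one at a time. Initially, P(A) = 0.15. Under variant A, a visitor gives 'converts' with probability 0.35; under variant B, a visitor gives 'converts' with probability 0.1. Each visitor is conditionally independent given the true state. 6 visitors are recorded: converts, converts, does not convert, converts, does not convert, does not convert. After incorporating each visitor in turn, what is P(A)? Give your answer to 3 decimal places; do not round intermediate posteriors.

After 'converts': P(A) = 0.35·0.1500 / (0.35·0.1500 + 0.1·0.8500) ≈ 0.3818
After 'converts': P(A) = 0.35·0.3818 / (0.35·0.3818 + 0.1·0.6182) ≈ 0.6837
After 'does not convert': P(A) = 0.65·0.6837 / (0.65·0.6837 + 0.9·0.3163) ≈ 0.6096
After 'converts': P(A) = 0.35·0.6096 / (0.35·0.6096 + 0.1·0.3904) ≈ 0.8453
After 'does not convert': P(A) = 0.65·0.8453 / (0.65·0.8453 + 0.9·0.1547) ≈ 0.7978
After 'does not convert': P(A) = 0.65·0.7978 / (0.65·0.7978 + 0.9·0.2022) ≈ 0.7403

0.740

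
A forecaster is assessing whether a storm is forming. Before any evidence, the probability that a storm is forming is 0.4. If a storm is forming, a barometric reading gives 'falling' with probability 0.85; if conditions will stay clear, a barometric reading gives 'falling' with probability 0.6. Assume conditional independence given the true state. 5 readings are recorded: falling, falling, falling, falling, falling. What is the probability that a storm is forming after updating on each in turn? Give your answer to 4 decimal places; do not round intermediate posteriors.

After 'falling': P(storm) = 0.85·0.4000 / (0.85·0.4000 + 0.6·0.6000) ≈ 0.4857
After 'falling': P(storm) = 0.85·0.4857 / (0.85·0.4857 + 0.6·0.5143) ≈ 0.5723
After 'falling': P(storm) = 0.85·0.5723 / (0.85·0.5723 + 0.6·0.4277) ≈ 0.6546
After 'falling': P(storm) = 0.85·0.6546 / (0.85·0.6546 + 0.6·0.3454) ≈ 0.7286
After 'falling': P(storm) = 0.85·0.7286 / (0.85·0.7286 + 0.6·0.2714) ≈ 0.7918

0.7918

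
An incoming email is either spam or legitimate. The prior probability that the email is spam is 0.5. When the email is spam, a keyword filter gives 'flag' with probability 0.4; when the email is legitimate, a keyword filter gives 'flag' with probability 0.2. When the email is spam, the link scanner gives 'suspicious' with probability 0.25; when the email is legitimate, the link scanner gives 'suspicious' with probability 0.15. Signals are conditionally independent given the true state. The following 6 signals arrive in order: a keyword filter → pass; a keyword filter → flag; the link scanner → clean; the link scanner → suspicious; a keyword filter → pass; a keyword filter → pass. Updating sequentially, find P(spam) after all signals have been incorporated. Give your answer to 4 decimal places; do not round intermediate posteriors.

0.5537

Apply Bayes' rule sequentially, carrying P(spam) forward.
After a keyword filter='pass': P(spam) = 0.6·0.5000 / (0.6·0.5000 + 0.8·0.5000) ≈ 0.4286
After a keyword filter='flag': P(spam) = 0.4·0.4286 / (0.4·0.4286 + 0.2·0.5714) ≈ 0.6000
After the link scanner='clean': P(spam) = 0.75·0.6000 / (0.75·0.6000 + 0.85·0.4000) ≈ 0.5696
After the link scanner='suspicious': P(spam) = 0.25·0.5696 / (0.25·0.5696 + 0.15·0.4304) ≈ 0.6881
After a keyword filter='pass': P(spam) = 0.6·0.6881 / (0.6·0.6881 + 0.8·0.3119) ≈ 0.6233
After a keyword filter='pass': P(spam) = 0.6·0.6233 / (0.6·0.6233 + 0.8·0.3767) ≈ 0.5537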